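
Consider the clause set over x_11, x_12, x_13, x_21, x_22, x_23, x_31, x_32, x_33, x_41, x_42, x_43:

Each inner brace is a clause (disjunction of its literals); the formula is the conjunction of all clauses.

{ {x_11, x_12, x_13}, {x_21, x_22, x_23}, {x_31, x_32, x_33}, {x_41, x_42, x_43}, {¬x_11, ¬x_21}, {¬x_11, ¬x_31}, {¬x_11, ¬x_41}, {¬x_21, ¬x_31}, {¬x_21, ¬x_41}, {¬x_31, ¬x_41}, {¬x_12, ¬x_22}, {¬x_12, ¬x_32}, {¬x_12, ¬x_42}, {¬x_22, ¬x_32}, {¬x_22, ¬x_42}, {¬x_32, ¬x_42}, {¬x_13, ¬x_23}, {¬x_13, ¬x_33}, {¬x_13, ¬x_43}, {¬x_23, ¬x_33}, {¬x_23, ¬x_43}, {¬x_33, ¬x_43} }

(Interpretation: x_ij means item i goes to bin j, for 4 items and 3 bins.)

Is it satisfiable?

Unsatisfiable

Case x_11 = False:
Case x_12 = True:
(¬x_22) alone gives x_22 = False.
(¬x_32) alone gives x_32 = False.
(¬x_42) alone gives x_42 = False.
Case x_21 = True:
(¬x_31) alone gives x_31 = False.
(x_33) alone gives x_33 = True.
(¬x_41) alone gives x_41 = False.
(x_43) alone gives x_43 = True.
But (¬x_43) is also a unit clause — contradiction.
Backtrack on x_21: now try x_21 = False.
(x_23) alone gives x_23 = True.
(¬x_13) alone gives x_13 = False.
(¬x_33) alone gives x_33 = False.
(x_31) alone gives x_31 = True.
(¬x_41) alone gives x_41 = False.
(x_43) alone gives x_43 = True.
But (¬x_43) is also a unit clause — contradiction.
Either choice for x_21 ends in contradiction.
Backtrack on x_12: now try x_12 = False.
(x_13) alone gives x_13 = True.
(¬x_23) alone gives x_23 = False.
(¬x_33) alone gives x_33 = False.
(¬x_43) alone gives x_43 = False.
Case x_21 = True:
(¬x_31) alone gives x_31 = False.
(x_32) alone gives x_32 = True.
(¬x_41) alone gives x_41 = False.
(x_42) alone gives x_42 = True.
But (¬x_42) is also a unit clause — contradiction.
Backtrack on x_21: now try x_21 = False.
(x_22) alone gives x_22 = True.
(¬x_32) alone gives x_32 = False.
(x_31) alone gives x_31 = True.
(¬x_41) alone gives x_41 = False.
(x_42) alone gives x_42 = True.
But (¬x_42) is also a unit clause — contradiction.
Either choice for x_21 ends in contradiction.
Either choice for x_12 ends in contradiction.
Backtrack on x_11: now try x_11 = True.
(¬x_21) alone gives x_21 = False.
(¬x_31) alone gives x_31 = False.
(¬x_41) alone gives x_41 = False.
Case x_22 = True:
(¬x_12) alone gives x_12 = False.
(¬x_32) alone gives x_32 = False.
(x_33) alone gives x_33 = True.
(¬x_42) alone gives x_42 = False.
(x_43) alone gives x_43 = True.
But (¬x_43) is also a unit clause — contradiction.
Backtrack on x_22: now try x_22 = False.
(x_23) alone gives x_23 = True.
(¬x_13) alone gives x_13 = False.
(¬x_33) alone gives x_33 = False.
(x_32) alone gives x_32 = True.
(¬x_12) alone gives x_12 = False.
(¬x_42) alone gives x_42 = False.
(x_43) alone gives x_43 = True.
But (¬x_43) is also a unit clause — contradiction.
Either choice for x_22 ends in contradiction.
Either choice for x_11 ends in contradiction.
No assignment satisfies every clause.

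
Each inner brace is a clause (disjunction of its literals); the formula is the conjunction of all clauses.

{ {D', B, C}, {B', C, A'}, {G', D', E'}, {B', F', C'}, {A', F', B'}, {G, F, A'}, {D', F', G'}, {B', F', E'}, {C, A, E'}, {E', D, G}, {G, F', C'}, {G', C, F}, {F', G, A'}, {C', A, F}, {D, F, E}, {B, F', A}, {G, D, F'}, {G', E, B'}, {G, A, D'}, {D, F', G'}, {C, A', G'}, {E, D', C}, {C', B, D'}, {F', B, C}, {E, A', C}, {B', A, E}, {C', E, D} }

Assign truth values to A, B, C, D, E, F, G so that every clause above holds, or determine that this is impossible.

A: 1,  B: 0,  C: 1,  D: 0,  E: 1,  F: 0,  G: 1

Branch on D: set D = 0.
Branch on E: set E = 1.
(G) alone gives G = 1.
(F') alone gives F = 0.
(C) alone gives C = 1.
(A) alone gives A = 1.
Every clause is now satisfied; B is unconstrained.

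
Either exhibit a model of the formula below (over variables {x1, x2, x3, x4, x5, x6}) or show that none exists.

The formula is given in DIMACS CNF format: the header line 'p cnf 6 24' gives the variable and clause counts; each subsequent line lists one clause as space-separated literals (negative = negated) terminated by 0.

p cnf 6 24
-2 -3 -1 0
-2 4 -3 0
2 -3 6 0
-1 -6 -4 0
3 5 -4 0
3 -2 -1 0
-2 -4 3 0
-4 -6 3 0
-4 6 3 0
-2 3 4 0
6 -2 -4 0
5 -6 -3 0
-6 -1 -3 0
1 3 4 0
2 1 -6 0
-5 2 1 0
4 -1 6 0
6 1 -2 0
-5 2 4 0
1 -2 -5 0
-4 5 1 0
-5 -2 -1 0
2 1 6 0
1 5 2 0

x1=True, x2=False, x3=False, x4=False, x5=False, x6=True

Case x2 = False:
Case x3 = False:
Case x5 = False:
Unit clause (¬x4) forces x4 = False.
Unit clause (x1) forces x1 = True.
Unit clause (x6) forces x6 = True.
Every clause now holds.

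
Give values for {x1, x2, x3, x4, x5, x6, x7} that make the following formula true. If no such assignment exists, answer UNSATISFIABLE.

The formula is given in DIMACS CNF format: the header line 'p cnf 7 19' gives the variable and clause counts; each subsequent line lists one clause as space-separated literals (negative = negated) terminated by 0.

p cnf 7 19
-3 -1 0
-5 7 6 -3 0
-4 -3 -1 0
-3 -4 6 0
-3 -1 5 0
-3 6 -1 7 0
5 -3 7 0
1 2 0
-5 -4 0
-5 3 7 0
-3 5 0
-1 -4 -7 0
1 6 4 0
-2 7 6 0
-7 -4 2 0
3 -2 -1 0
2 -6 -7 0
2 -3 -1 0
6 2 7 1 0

x1: False, x2: True, x3: True, x4: False, x5: True, x6: True, x7: False

Try x3 = True.
Unit clause (¬x1) forces x1 = False.
Unit clause (x2) forces x2 = True.
Unit clause (x5) forces x5 = True.
Unit clause (¬x4) forces x4 = False.
Unit clause (x6) forces x6 = True.
Every clause is now satisfied; x7 is unconstrained.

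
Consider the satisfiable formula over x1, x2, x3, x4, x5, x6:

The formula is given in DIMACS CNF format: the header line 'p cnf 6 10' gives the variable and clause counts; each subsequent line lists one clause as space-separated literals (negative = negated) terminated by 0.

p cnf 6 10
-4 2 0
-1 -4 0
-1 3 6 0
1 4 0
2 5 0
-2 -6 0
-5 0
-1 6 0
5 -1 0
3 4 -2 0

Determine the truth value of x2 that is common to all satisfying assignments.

True

Suppose x2 = False.
(¬x4) alone gives x4 = False.
(x1) alone gives x1 = True.
(x5) alone gives x5 = True.
But (¬x5) is also a unit clause — contradiction.
So every satisfying assignment has x2 = True.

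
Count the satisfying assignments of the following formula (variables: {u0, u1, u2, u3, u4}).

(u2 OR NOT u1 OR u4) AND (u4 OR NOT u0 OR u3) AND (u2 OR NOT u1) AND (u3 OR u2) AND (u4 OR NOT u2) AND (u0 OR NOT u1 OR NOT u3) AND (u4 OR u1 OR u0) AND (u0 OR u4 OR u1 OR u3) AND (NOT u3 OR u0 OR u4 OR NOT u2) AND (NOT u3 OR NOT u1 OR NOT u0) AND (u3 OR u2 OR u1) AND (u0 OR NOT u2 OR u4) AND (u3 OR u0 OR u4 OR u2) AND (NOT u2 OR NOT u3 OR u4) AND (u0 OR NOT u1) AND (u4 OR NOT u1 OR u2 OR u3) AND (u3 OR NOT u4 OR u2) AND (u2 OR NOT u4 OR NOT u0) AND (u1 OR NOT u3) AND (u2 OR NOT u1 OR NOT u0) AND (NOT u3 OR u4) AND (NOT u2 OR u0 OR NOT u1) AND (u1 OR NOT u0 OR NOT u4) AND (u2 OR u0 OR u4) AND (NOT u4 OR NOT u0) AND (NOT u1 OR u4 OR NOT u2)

There are 2^5 = 32 truth assignments over (u0, u1, u2, u3, u4).
Split on u0. With u0 = true, the clauses containing u0 are satisfied and NOT u0 drops from the rest; 0 of the 2^4 = 16 assignments to the other variables satisfy what remains.
With u0 = false, by the same count on the reduced clause set, 1 assignment works.
(One model: u0=F, u1=F, u2=T, u3=F, u4=T.)
Total: 0 + 1 = 1.

1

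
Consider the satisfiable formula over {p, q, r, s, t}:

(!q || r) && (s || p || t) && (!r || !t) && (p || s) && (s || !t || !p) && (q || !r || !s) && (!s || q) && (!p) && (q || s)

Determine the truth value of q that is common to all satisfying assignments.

Suppose q = false.
From the singleton clause (!s), s = false.
Now (s) is unsatisfied and unit — conflict.
So every satisfying assignment has q = True.

True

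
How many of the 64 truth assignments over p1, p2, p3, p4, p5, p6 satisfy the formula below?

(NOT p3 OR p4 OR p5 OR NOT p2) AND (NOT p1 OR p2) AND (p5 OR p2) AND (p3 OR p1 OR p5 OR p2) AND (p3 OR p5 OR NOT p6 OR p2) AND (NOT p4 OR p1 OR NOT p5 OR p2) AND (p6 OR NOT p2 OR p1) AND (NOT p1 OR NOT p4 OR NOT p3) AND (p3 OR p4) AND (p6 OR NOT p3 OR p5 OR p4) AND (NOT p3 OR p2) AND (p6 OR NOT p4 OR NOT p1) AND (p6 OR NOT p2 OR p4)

8

There are 2^6 = 64 truth assignments over (p1, p2, p3, p4, p5, p6).
Split on p1. With p1 = true, the clauses containing p1 are satisfied and NOT p1 drops from the rest; 3 of the 2^5 = 32 assignments to the other variables satisfy what remains.
With p1 = false, by the same count on the reduced clause set, 5 assignments work.
(One model: p1=F, p2=T, p3=F, p4=T, p5=F, p6=T.)
Total: 3 + 5 = 8.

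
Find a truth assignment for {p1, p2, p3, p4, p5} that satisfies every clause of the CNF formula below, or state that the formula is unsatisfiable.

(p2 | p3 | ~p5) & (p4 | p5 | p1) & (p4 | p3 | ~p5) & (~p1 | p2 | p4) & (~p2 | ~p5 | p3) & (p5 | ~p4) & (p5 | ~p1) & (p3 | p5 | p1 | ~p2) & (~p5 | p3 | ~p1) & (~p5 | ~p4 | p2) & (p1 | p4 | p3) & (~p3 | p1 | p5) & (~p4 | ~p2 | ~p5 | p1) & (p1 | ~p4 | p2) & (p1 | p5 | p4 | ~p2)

p1: 0; p2: 1; p3: 1; p4: 0; p5: 1

Try p5 = 1.
Try p2 = 1.
From the singleton clause (p3), p3 = 1.
Try p4 = 0.
Every clause is now satisfied; p1 is unconstrained.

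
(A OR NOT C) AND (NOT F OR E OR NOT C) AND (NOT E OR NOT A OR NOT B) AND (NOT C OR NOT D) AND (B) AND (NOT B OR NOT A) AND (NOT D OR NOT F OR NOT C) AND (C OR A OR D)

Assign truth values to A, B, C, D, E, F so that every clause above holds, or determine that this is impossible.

A ↦ false, B ↦ true, C ↦ false, D ↦ true, E ↦ true, F ↦ true

Unit clause (B) forces B = true.
Unit clause (NOT A) forces A = false.
Unit clause (NOT C) forces C = false.
Unit clause (D) forces D = true.
Every clause is now satisfied; E, F are unconstrained.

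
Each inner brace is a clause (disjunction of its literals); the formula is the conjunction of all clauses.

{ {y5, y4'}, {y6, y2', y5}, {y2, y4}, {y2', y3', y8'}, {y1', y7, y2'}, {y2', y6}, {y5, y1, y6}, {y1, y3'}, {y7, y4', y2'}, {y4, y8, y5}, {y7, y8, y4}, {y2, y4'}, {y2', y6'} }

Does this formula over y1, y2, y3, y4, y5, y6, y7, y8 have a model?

No, unsatisfiable

Try y5 = 1.
Try y2 = 1.
The clause (y6) is unit, so y6 = 1.
Now (y6') is unsatisfied and unit — conflict.
Undo y2 and try y2 = 0.
The clause (y4) is unit, so y4 = 1.
Now (y4') is unsatisfied and unit — conflict.
Both values of y2 lead to a conflict.
Undo y5 and try y5 = 0.
The clause (y4') is unit, so y4 = 0.
The clause (y2) is unit, so y2 = 1.
The clause (y6) is unit, so y6 = 1.
Now (y6') is unsatisfied and unit — conflict.
Both values of y5 lead to a conflict.
No assignment satisfies every clause.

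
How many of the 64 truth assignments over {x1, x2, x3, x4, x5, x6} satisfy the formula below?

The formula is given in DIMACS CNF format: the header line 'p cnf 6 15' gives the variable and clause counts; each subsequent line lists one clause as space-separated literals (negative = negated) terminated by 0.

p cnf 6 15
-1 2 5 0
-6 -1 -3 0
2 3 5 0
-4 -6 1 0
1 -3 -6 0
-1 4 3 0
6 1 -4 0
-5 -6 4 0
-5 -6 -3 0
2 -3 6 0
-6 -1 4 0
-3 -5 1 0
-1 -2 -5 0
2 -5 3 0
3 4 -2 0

5

There are 2^6 = 64 truth assignments over (x1, x2, x3, x4, x5, x6).
Split on x2. With x2 = True, the clauses containing x2 are satisfied and ¬x2 drops from the rest; 5 of the 2^5 = 32 assignments to the other variables satisfy what remains.
With x2 = False, by the same count on the reduced clause set, 0 assignments work.
(One model: x1=F, x2=T, x3=T, x4=F, x5=F, x6=F.)
Total: 5 + 0 = 5.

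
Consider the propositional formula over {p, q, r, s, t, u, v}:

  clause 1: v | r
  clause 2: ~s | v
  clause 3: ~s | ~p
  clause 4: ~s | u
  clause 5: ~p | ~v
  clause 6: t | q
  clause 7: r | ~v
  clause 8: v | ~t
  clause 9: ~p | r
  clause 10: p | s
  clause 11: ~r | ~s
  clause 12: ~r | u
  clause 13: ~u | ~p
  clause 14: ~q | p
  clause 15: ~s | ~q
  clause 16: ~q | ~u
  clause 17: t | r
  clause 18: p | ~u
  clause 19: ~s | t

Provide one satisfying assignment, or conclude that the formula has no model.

UNSATISFIABLE

Branch on v: set v = 1.
From the singleton clause (~p), p = 0.
From the singleton clause (r), r = 1.
From the singleton clause (s), s = 1.
Now (~s) is unsatisfied and unit — conflict.
So v must be the other value — set v = 0.
From the singleton clause (r), r = 1.
From the singleton clause (~s), s = 0.
From the singleton clause (~t), t = 0.
From the singleton clause (q), q = 1.
From the singleton clause (p), p = 1.
From the singleton clause (u), u = 1.
Now (~u) is unsatisfied and unit — conflict.
Neither v = 1 nor v = 0 works.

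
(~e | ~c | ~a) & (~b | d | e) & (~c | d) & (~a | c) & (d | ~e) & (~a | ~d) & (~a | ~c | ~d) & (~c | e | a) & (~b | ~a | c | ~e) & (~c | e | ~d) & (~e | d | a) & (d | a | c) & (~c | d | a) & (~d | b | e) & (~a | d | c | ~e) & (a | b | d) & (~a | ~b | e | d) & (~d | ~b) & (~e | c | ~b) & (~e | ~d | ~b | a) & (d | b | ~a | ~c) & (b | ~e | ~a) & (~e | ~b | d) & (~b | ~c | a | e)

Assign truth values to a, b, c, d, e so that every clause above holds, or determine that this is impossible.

Case c = 1:
The clause (d) is unit, so d = 1.
The clause (~a) is unit, so a = 0.
The clause (e) is unit, so e = 1.
The clause (~b) is unit, so b = 0.
All clauses are satisfied.

a=0, b=0, c=1, d=1, e=1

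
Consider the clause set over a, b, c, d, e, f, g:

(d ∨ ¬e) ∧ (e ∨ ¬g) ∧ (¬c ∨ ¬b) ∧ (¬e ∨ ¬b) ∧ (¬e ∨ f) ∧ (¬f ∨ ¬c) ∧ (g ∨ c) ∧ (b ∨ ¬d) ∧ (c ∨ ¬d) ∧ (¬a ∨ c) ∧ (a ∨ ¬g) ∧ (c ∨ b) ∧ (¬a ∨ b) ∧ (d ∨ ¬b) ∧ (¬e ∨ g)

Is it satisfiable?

Suppose d = False.
From the singleton clause (¬e), e = False.
From the singleton clause (¬g), g = False.
From the singleton clause (c), c = True.
From the singleton clause (¬b), b = False.
From the singleton clause (¬f), f = False.
From the singleton clause (¬a), a = False.
This assignment satisfies each clause.
A satisfying assignment: a: False,  b: False,  c: True,  d: False,  e: False,  f: False,  g: False.

Yes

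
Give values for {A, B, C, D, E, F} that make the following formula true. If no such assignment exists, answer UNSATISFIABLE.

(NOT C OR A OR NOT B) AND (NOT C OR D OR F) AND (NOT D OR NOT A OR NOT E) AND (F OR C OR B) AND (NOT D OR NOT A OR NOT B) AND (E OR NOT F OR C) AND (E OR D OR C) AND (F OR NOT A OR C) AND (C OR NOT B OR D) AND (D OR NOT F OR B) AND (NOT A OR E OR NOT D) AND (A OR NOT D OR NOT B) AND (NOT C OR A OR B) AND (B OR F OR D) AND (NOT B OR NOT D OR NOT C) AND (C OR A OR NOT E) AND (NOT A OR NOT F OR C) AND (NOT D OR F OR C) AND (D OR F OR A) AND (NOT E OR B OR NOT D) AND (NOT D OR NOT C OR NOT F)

A ↦ true; B ↦ true; C ↦ true; D ↦ false; E ↦ false; F ↦ true

Suppose C = true.
Suppose A = true.
Suppose D = false.
(F) alone gives F = true.
(B) alone gives B = true.
No clause remains; E is free.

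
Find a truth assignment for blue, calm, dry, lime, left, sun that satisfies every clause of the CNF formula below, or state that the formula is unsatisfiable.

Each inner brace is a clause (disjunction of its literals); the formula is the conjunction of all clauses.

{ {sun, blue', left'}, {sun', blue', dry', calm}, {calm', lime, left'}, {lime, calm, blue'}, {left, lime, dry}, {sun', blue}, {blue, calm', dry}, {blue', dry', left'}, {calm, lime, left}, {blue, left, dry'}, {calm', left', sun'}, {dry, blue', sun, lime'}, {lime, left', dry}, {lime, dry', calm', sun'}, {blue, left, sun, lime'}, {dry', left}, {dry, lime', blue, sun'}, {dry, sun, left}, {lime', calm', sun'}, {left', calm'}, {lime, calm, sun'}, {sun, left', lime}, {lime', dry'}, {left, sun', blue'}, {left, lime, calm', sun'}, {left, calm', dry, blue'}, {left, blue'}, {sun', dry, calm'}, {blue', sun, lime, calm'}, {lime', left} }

Case sun = 1:
Unit clause (blue) forces blue = 1.
Unit clause (left) forces left = 1.
Unit clause (dry') forces dry = 0.
Unit clause (calm') forces calm = 0.
Unit clause (lime) forces lime = 1.
All clauses are satisfied.

blue ↦ 1,  calm ↦ 0,  dry ↦ 0,  lime ↦ 1,  left ↦ 1,  sun ↦ 1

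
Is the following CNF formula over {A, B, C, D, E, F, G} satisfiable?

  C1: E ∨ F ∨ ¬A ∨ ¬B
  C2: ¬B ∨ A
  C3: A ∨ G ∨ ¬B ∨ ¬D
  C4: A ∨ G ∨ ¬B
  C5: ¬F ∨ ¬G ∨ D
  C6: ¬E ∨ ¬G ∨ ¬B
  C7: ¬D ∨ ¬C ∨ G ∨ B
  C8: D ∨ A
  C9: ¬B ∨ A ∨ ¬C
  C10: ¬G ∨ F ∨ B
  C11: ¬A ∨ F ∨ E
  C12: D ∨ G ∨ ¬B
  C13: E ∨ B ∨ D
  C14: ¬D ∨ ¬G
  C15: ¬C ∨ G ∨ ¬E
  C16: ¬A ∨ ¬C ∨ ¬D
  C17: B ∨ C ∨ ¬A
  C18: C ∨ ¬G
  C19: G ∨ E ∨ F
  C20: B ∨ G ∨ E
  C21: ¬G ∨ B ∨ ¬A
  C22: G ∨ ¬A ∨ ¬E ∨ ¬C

Suppose B = False.
Suppose D = True.
(¬G) alone gives G = False.
(¬C) alone gives C = False.
(¬A) alone gives A = False.
(E) alone gives E = True.
No clause remains; F is free.
A satisfying assignment: A: False; B: False; C: False; D: True; E: True; F: False; G: False.

Yes, satisfiable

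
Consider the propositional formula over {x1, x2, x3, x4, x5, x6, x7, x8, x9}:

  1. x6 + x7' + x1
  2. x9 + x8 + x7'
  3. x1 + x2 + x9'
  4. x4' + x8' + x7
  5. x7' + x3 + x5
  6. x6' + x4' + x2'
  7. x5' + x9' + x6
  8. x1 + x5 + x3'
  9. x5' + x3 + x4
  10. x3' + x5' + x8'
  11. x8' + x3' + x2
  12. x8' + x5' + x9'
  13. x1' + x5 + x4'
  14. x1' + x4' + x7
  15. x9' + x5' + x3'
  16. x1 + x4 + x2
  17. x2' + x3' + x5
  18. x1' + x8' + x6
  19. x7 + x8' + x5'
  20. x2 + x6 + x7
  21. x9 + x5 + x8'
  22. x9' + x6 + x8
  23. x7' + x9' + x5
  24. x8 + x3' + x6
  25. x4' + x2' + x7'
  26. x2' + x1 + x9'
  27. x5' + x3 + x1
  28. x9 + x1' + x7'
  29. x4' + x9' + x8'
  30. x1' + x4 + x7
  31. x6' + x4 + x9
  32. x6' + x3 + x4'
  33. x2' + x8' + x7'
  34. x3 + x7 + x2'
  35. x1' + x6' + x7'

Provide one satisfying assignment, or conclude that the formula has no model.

Suppose x6 = 1.
Suppose x4 = 1.
(x2') alone gives x2 = 0.
(x3) alone gives x3 = 1.
(x8') alone gives x8 = 0.
Suppose x9 = 0.
(x7') alone gives x7 = 0.
(x1') alone gives x1 = 0.
(x5) alone gives x5 = 1.
All clauses are satisfied.

x1 ↦ 0, x2 ↦ 0, x3 ↦ 1, x4 ↦ 1, x5 ↦ 1, x6 ↦ 1, x7 ↦ 0, x8 ↦ 0, x9 ↦ 0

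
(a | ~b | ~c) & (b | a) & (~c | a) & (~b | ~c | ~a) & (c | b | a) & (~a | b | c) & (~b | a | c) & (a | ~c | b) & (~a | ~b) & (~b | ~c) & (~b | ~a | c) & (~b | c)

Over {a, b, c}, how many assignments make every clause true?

There are 2^3 = 8 truth assignments over (a, b, c).
Check each against the 12 clauses (columns in the order a, b, c):
  F F F  ✗ fails (b | a)
  F F T  ✗ fails (b | a)
  F T F  ✗ fails (~b | a | c)
  F T T  ✗ fails (a | ~b | ~c)
  T F F  ✗ fails (~a | b | c)
  T F T  ✓ satisfies all
  T T F  ✗ fails (~a | ~b)
  T T T  ✗ fails (~b | ~c | ~a)
1 of the 8 rows is a model.

1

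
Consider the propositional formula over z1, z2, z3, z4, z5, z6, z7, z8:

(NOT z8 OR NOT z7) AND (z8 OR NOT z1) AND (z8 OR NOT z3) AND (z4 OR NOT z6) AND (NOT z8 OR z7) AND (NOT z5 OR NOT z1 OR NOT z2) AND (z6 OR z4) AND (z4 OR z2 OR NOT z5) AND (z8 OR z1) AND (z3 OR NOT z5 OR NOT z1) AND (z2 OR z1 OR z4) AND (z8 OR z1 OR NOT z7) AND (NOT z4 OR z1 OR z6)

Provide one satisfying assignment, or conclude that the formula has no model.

Suppose z8 = false.
Unit clause (NOT z1) forces z1 = false.
But (z1) is also a unit clause — contradiction.
Backtrack on z8: now try z8 = true.
Unit clause (NOT z7) forces z7 = false.
But (z7) is also a unit clause — contradiction.
Either choice for z8 ends in contradiction.

UNSATISFIABLE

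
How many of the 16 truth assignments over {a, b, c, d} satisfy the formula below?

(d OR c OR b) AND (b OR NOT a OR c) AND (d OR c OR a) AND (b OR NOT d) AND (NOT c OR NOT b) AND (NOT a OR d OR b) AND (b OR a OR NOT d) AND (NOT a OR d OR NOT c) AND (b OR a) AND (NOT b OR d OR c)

There are 2^4 = 16 truth assignments over (a, b, c, d).
Check each against the 10 clauses (columns in the order a, b, c, d):
  F F F F  ✗ fails (d OR c OR b)
  F F F T  ✗ fails (b OR NOT d)
  F F T F  ✗ fails (b OR a)
  F F T T  ✗ fails (b OR NOT d)
  F T F F  ✗ fails (d OR c OR a)
  F T F T  ✓ satisfies all
  F T T F  ✗ fails (NOT c OR NOT b)
  F T T T  ✗ fails (NOT c OR NOT b)
  T F F F  ✗ fails (d OR c OR b)
  T F F T  ✗ fails (b OR NOT a OR c)
  T F T F  ✗ fails (NOT a OR d OR b)
  T F T T  ✗ fails (b OR NOT d)
  T T F F  ✗ fails (NOT b OR d OR c)
  T T F T  ✓ satisfies all
  T T T F  ✗ fails (NOT c OR NOT b)
  T T T T  ✗ fails (NOT c OR NOT b)
2 of the 16 rows are models.

2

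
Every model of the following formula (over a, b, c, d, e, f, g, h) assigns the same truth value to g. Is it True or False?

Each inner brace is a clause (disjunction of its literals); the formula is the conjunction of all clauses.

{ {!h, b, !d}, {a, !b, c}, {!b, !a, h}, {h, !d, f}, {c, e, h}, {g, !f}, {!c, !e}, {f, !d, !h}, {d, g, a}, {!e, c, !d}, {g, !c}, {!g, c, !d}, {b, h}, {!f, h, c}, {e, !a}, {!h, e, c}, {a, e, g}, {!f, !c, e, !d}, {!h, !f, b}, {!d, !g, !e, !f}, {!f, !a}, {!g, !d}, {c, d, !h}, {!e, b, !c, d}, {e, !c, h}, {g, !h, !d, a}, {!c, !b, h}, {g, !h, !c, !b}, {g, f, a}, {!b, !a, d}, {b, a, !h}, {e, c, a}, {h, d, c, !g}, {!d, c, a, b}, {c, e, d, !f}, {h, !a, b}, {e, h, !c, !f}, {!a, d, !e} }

True

Suppose g = false.
Unit clause (!f) forces f = false.
Unit clause (!c) forces c = false.
Unit clause (a) forces a = true.
Unit clause (e) forces e = true.
Unit clause (!d) forces d = false.
That conflicts with the unit clause (d).
So every satisfying assignment has g = True.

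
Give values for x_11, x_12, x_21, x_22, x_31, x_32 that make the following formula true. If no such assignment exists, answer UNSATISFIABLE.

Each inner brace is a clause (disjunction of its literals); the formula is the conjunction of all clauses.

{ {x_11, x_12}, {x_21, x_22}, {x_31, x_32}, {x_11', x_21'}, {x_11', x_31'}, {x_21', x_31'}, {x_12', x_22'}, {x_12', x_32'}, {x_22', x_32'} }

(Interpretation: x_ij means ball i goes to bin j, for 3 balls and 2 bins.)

Branch on x_11: set x_11 = 1.
(x_21') alone gives x_21 = 0.
(x_22) alone gives x_22 = 1.
(x_31') alone gives x_31 = 0.
(x_32) alone gives x_32 = 1.
Now (x_32') is unsatisfied and unit — conflict.
That branch fails; take x_11 = 0 instead.
(x_12) alone gives x_12 = 1.
(x_22') alone gives x_22 = 0.
(x_21) alone gives x_21 = 1.
(x_31') alone gives x_31 = 0.
(x_32) alone gives x_32 = 1.
Now (x_32') is unsatisfied and unit — conflict.
Either choice for x_11 ends in contradiction.

UNSATISFIABLE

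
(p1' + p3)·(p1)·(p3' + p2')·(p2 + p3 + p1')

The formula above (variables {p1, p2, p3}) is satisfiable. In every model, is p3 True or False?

True

Suppose p3 = 0.
(p1') alone gives p1 = 0.
Now (p1) is unsatisfied and unit — conflict.
So every satisfying assignment has p3 = True.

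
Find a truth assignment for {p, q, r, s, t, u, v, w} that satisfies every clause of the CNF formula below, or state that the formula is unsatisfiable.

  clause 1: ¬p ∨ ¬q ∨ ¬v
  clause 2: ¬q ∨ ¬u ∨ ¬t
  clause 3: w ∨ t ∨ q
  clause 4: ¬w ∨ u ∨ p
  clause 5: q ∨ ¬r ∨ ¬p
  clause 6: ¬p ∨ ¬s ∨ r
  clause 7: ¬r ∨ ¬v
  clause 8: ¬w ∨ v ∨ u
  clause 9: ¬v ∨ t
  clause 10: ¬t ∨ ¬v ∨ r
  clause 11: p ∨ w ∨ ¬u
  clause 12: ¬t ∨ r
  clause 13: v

UNSATISFIABLE

Unit clause (v) forces v = True.
Unit clause (¬r) forces r = False.
Unit clause (t) forces t = True.
But (¬t) is also a unit clause — contradiction.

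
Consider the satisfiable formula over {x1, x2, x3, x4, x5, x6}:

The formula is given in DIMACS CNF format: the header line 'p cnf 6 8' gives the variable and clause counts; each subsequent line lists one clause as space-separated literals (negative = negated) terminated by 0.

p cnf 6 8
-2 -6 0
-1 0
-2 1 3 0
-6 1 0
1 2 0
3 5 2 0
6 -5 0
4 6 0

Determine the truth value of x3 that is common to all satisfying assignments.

True

Suppose x3 = False.
The clause (¬x1) is unit, so x1 = False.
The clause (¬x2) is unit, so x2 = False.
Now (x2) is unsatisfied and unit — conflict.
So every satisfying assignment has x3 = True.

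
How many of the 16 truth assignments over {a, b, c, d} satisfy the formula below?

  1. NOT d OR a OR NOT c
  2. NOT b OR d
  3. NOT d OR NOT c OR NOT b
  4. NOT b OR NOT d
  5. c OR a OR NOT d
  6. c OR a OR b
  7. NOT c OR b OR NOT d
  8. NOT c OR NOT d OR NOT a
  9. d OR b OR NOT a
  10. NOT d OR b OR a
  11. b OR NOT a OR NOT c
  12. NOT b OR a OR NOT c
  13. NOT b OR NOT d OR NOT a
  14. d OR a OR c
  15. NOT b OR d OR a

There are 2^4 = 16 truth assignments over (a, b, c, d).
Split on b. With b = true, the clauses containing b are satisfied and NOT b drops from the rest; 0 of the 2^3 = 8 assignments to the other variables satisfy what remains.
With b = false, by the same count on the reduced clause set, 2 assignments work.
Total: 0 + 2 = 2.

2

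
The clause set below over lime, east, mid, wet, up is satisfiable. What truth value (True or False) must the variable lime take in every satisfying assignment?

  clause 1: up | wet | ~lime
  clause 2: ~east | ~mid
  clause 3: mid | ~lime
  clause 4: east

Suppose lime = 1.
(mid) alone gives mid = 1.
(~east) alone gives east = 0.
But (east) is also a unit clause — contradiction.
So every satisfying assignment has lime = False.

False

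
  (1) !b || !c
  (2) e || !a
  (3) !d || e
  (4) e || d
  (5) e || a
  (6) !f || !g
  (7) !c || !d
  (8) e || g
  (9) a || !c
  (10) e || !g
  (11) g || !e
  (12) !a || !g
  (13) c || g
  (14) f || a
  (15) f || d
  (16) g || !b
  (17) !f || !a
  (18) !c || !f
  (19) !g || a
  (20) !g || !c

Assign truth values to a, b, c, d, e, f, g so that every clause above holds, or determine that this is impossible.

UNSATISFIABLE

Case b = false:
Case e = true:
Unit clause (g) forces g = true.
Unit clause (!f) forces f = false.
Unit clause (!a) forces a = false.
That conflicts with the unit clause (a).
Undo e and try e = false.
Unit clause (!a) forces a = false.
That conflicts with the unit clause (a).
Either choice for e ends in contradiction.
Undo b and try b = true.
Unit clause (!c) forces c = false.
Unit clause (g) forces g = true.
Unit clause (!f) forces f = false.
Unit clause (e) forces e = true.
Unit clause (!a) forces a = false.
That conflicts with the unit clause (a).
Either choice for b ends in contradiction.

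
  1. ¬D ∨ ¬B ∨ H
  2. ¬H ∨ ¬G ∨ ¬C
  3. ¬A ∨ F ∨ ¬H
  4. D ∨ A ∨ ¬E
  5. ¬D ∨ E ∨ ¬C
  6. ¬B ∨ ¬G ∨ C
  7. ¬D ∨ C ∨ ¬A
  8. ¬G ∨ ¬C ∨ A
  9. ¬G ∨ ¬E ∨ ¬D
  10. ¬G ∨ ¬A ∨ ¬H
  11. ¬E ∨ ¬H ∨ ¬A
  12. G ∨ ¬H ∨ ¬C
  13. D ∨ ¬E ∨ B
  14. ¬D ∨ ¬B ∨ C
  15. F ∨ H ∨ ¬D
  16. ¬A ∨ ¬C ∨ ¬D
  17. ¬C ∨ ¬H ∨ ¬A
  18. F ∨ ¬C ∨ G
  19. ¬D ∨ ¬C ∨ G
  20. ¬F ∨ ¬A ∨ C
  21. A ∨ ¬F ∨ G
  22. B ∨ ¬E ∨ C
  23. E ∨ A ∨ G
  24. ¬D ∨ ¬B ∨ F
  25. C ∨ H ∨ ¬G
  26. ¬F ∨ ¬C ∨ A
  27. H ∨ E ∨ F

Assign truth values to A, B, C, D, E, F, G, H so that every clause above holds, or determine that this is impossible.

A: True; B: True; C: True; D: False; E: True; F: False; G: True; H: False

Suppose D = False.
Suppose A = True.
Suppose F = False.
Unit clause (¬H) forces H = False.
Unit clause (E) forces E = True.
Unit clause (B) forces B = True.
Suppose G = True.
Unit clause (C) forces C = True.
All clauses are satisfied.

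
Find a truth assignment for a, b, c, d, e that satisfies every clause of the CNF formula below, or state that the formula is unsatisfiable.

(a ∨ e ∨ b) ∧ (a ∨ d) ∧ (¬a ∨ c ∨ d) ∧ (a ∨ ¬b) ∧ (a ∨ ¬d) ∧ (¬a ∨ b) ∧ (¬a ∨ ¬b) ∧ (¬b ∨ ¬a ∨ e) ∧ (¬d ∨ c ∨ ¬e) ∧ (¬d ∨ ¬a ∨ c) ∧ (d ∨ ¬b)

Case a = True:
From the singleton clause (b), b = True.
But (¬b) is also a unit clause — contradiction.
Undo a and try a = False.
From the singleton clause (d), d = True.
But (¬d) is also a unit clause — contradiction.
Both values of a lead to a conflict.

UNSATISFIABLE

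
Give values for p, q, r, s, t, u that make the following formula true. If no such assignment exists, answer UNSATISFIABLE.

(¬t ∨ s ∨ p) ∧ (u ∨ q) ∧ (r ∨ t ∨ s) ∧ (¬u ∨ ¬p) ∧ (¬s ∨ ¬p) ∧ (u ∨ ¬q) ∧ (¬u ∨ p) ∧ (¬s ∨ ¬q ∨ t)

UNSATISFIABLE

Branch on u: set u = True.
Unit clause (¬p) forces p = False.
Now (p) is unsatisfied and unit — conflict.
Backtrack on u: now try u = False.
Unit clause (q) forces q = True.
Now (¬q) is unsatisfied and unit — conflict.
Both values of u lead to a conflict.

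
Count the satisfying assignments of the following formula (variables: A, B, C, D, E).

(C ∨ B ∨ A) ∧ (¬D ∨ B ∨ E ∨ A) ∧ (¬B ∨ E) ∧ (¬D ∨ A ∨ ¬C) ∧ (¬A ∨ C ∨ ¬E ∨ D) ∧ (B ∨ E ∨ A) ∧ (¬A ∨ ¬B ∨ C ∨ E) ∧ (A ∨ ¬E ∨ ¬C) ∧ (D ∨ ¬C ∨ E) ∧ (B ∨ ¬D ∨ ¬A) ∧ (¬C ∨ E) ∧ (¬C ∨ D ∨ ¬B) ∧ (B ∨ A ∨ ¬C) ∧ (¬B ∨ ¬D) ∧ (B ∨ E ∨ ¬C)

3

There are 2^5 = 32 truth assignments over (A, B, C, D, E).
Split on A. With A = True, the clauses containing A are satisfied and ¬A drops from the rest; 2 of the 2^4 = 16 assignments to the other variables satisfy what remains.
With A = False, by the same count on the reduced clause set, 1 assignment works.
Total: 2 + 1 = 3.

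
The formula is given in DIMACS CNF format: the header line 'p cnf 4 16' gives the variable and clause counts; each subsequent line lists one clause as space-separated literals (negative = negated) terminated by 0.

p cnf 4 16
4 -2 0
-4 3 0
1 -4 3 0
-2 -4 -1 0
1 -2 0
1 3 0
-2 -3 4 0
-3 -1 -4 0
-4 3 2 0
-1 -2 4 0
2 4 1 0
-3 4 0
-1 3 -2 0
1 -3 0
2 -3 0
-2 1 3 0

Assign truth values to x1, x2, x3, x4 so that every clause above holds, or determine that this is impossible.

Case x4 = False:
From the singleton clause (¬x2), x2 = False.
From the singleton clause (x1), x1 = True.
From the singleton clause (¬x3), x3 = False.
All clauses are satisfied.

x1: True,  x2: False,  x3: False,  x4: False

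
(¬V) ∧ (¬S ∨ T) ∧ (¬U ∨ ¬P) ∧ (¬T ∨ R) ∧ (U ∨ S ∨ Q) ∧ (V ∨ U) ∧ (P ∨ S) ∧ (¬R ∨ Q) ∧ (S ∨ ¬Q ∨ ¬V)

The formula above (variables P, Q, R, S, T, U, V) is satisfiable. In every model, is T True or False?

True

Suppose T = False.
From the singleton clause (¬V), V = False.
From the singleton clause (¬S), S = False.
From the singleton clause (U), U = True.
From the singleton clause (¬P), P = False.
But (P) is also a unit clause — contradiction.
So every satisfying assignment has T = True.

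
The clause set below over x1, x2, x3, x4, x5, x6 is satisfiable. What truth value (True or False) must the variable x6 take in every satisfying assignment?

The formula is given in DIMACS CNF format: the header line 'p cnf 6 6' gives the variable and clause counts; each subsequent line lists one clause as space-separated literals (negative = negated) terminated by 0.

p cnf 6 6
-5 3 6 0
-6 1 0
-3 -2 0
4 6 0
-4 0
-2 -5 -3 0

True

Suppose x6 = False.
(x4) alone gives x4 = True.
But (¬x4) is also a unit clause — contradiction.
So every satisfying assignment has x6 = True.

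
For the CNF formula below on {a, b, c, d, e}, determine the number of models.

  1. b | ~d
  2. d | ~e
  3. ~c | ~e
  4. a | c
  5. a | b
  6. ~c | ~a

There are 2^5 = 32 truth assignments over (a, b, c, d, e).
Split on a. With a = 1, the clauses containing a are satisfied and ~a drops from the rest; 4 of the 2^4 = 16 assignments to the other variables satisfy what remains.
With a = 0, by the same count on the reduced clause set, 2 assignments work.
Total: 4 + 2 = 6.

6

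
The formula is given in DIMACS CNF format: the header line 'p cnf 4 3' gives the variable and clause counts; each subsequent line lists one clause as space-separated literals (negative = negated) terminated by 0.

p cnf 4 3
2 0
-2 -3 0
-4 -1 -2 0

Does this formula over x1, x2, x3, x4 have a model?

(x2) alone gives x2 = True.
(¬x3) alone gives x3 = False.
Case x4 = False:
No clause remains; x1 is free.
A satisfying assignment: x1=True,  x2=True,  x3=False,  x4=False.

Yes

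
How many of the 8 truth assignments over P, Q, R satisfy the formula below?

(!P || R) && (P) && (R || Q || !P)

2

There are 2^3 = 8 truth assignments over (P, Q, R).
Check each against the 3 clauses (columns in the order P, Q, R):
  F F F  ✗ fails (P)
  F F T  ✗ fails (P)
  F T F  ✗ fails (P)
  F T T  ✗ fails (P)
  T F F  ✗ fails (!P || R)
  T F T  ✓ satisfies all
  T T F  ✗ fails (!P || R)
  T T T  ✓ satisfies all
2 of the 8 rows are models.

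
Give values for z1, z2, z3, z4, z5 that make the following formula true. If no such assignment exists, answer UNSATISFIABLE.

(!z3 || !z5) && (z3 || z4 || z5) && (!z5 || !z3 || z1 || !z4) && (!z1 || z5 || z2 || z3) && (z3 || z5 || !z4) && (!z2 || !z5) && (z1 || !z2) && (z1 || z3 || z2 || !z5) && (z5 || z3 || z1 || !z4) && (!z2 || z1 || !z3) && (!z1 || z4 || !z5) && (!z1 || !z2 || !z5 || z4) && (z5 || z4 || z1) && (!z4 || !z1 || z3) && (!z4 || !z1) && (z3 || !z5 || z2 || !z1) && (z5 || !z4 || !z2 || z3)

z1 ↦ true, z2 ↦ true, z3 ↦ true, z4 ↦ false, z5 ↦ false

Try z3 = true.
(!z5) alone gives z5 = false.
Try z1 = true.
(!z4) alone gives z4 = false.
Every clause is now satisfied; z2 is unconstrained.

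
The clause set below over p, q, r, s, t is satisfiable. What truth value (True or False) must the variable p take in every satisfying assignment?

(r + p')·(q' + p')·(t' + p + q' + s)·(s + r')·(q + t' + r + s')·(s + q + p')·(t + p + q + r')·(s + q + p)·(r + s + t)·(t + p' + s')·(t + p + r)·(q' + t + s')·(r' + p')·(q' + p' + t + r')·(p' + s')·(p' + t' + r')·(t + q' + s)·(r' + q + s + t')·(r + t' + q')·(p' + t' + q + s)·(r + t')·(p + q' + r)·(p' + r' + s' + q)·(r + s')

False

Suppose p = 1.
(r) alone gives r = 1.
That conflicts with the unit clause (r').
So every satisfying assignment has p = False.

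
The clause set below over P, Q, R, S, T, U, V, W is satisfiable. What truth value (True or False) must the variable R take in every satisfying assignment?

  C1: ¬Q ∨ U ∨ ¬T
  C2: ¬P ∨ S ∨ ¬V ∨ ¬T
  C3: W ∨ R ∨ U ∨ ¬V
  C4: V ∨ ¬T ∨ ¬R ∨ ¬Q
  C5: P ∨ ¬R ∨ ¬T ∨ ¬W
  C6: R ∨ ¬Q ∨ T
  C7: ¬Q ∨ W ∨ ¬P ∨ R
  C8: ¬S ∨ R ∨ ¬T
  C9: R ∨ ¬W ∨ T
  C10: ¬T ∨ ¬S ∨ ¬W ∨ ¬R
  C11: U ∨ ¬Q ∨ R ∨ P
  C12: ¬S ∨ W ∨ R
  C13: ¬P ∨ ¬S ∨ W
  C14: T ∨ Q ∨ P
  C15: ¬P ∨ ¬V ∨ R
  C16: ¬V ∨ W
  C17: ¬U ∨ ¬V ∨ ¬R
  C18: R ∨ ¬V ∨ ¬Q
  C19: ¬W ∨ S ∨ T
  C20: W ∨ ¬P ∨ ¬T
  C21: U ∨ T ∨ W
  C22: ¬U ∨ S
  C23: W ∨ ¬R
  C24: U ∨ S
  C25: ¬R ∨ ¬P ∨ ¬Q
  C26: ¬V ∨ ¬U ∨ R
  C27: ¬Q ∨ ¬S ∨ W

Suppose R = False.
Case Q = False:
Case S = False:
(¬U) alone gives U = False.
But (U) is also a unit clause — contradiction.
Undo S and try S = True.
(¬T) alone gives T = False.
(¬W) alone gives W = False.
But (W) is also a unit clause — contradiction.
Either choice for S ends in contradiction.
Undo Q and try Q = True.
(T) alone gives T = True.
(U) alone gives U = True.
(¬S) alone gives S = False.
But (S) is also a unit clause — contradiction.
Either choice for Q ends in contradiction.
So every satisfying assignment has R = True.

True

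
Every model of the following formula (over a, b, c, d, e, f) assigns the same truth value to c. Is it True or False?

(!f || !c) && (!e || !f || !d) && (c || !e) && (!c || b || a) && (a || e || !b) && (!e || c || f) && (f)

Suppose c = true.
From the singleton clause (!f), f = false.
Now (f) is unsatisfied and unit — conflict.
So every satisfying assignment has c = False.

False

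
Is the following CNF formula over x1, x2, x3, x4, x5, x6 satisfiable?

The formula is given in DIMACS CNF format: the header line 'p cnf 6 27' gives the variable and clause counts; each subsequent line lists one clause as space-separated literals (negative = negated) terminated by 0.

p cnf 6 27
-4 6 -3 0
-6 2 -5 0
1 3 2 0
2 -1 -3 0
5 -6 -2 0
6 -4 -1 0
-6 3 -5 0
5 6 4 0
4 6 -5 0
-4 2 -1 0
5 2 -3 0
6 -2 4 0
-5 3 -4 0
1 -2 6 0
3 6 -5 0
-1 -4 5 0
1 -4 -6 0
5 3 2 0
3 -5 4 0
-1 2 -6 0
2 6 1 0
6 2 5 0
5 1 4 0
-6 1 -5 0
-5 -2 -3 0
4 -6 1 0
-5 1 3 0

No, unsatisfiable

Try x4 = False.
Try x5 = True.
From the singleton clause (x6), x6 = True.
From the singleton clause (x2), x2 = True.
From the singleton clause (x3), x3 = True.
Now (¬x3) is unsatisfied and unit — conflict.
That branch fails; take x5 = False instead.
From the singleton clause (x6), x6 = True.
From the singleton clause (¬x2), x2 = False.
From the singleton clause (¬x3), x3 = False.
Now (x3) is unsatisfied and unit — conflict.
Either choice for x5 ends in contradiction.
That branch fails; take x4 = True instead.
Try x6 = True.
From the singleton clause (x1), x1 = True.
From the singleton clause (x2), x2 = True.
From the singleton clause (x5), x5 = True.
From the singleton clause (x3), x3 = True.
Now (¬x3) is unsatisfied and unit — conflict.
That branch fails; take x6 = False instead.
From the singleton clause (¬x3), x3 = False.
From the singleton clause (¬x1), x1 = False.
From the singleton clause (x2), x2 = True.
Now (¬x2) is unsatisfied and unit — conflict.
Either choice for x6 ends in contradiction.
Either choice for x4 ends in contradiction.
No assignment satisfies every clause.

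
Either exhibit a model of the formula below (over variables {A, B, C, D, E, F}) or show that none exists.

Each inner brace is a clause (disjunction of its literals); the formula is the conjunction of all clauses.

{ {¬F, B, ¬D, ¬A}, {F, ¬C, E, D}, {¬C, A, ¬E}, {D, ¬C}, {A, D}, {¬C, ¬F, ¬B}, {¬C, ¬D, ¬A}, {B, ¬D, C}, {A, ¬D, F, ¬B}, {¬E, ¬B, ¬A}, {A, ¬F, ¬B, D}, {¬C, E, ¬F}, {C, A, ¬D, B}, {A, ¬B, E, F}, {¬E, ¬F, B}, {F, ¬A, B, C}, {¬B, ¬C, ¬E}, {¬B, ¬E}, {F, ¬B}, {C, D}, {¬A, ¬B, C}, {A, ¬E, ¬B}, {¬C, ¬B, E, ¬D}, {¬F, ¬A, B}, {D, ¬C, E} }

Try D = True.
Try C = False.
Unit clause (B) forces B = True.
Unit clause (¬E) forces E = False.
Unit clause (F) forces F = True.
Unit clause (¬A) forces A = False.
This assignment satisfies each clause.

A ↦ False,  B ↦ True,  C ↦ False,  D ↦ True,  E ↦ False,  F ↦ True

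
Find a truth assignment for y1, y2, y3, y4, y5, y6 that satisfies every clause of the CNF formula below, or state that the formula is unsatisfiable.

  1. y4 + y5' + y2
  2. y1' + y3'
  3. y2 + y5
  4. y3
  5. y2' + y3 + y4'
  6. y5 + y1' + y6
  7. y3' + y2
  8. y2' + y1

UNSATISFIABLE

From the singleton clause (y3), y3 = 1.
From the singleton clause (y1'), y1 = 0.
From the singleton clause (y2), y2 = 1.
That conflicts with the unit clause (y2').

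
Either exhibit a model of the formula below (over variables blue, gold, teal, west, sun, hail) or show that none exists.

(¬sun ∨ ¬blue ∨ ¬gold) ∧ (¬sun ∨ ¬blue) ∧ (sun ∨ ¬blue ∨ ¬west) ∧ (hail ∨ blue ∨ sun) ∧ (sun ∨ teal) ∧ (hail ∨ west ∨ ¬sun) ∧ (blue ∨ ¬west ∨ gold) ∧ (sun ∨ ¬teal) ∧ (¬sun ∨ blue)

Try sun = False.
The clause (teal) is unit, so teal = True.
But (¬teal) is also a unit clause — contradiction.
That branch fails; take sun = True instead.
The clause (¬blue) is unit, so blue = False.
But (blue) is also a unit clause — contradiction.
Neither sun = True nor sun = False works.

UNSATISFIABLE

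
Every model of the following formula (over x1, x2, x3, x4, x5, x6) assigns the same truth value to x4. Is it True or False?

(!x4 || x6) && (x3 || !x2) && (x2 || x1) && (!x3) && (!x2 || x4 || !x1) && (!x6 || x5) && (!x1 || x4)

Suppose x4 = false.
Unit clause (!x3) forces x3 = false.
Unit clause (!x2) forces x2 = false.
Unit clause (x1) forces x1 = true.
That conflicts with the unit clause (!x1).
So every satisfying assignment has x4 = True.

True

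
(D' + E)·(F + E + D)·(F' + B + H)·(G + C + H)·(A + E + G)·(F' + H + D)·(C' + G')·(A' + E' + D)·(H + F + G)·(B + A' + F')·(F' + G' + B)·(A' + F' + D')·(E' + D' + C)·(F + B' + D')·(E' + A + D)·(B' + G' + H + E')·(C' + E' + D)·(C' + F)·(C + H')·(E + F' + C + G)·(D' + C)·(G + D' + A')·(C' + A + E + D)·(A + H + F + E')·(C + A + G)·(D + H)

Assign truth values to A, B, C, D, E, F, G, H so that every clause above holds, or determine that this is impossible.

A: 0; B: 1; C: 1; D: 1; E: 1; F: 1; G: 0; H: 0

Branch on D: set D = 1.
Unit clause (E) forces E = 1.
Unit clause (C) forces C = 1.
Unit clause (G') forces G = 0.
Unit clause (F) forces F = 1.
Unit clause (A') forces A = 0.
Branch on B: set B = 1.
No clause remains; H is free.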